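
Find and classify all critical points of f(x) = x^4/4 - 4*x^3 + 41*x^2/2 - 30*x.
f'(x) = x^3 - 12*x^2 + 41*x - 30

Solve f'(x) = 0:
  Factor: x^3 - 12*x^2 + 41*x - 30 = (x - 6)*(x - 5)*(x - 1) = 0.
  ⇒ x = 1, 5, 6

f''(x) = 3*x^2 - 24*x + 41
Second-derivative test at each critical point:
  f''(1) = 20 > 0 → local minimum
  f''(5) = -4 < 0 → local maximum
  f''(6) = 5 > 0 → local minimum

Critical points: x = 1 (local minimum); x = 5 (local maximum); x = 6 (local minimum)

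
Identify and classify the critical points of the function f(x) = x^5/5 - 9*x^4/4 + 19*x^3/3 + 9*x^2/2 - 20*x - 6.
f'(x) = x^4 - 9*x^3 + 19*x^2 + 9*x - 20

Solve f'(x) = 0:
  Factor: x^4 - 9*x^3 + 19*x^2 + 9*x - 20 = (x - 5)*(x - 4)*(x - 1)*(x + 1) = 0.
  ⇒ x = -1, 1, 4, 5

f''(x) = 4*x^3 - 27*x^2 + 38*x + 9
Second-derivative test at each critical point:
  f''(-1) = -60 < 0 → local maximum
  f''(1) = 24 > 0 → local minimum
  f''(4) = -15 < 0 → local maximum
  f''(5) = 24 > 0 → local minimum

Critical points: x = -1 (local maximum); x = 1 (local minimum); x = 4 (local maximum); x = 5 (local minimum)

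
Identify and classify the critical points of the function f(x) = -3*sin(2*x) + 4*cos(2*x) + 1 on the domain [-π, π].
f'(x) = -8*sin(2*x) - 6*cos(2*x)

Solve f'(x) = 0 on [-π, π]:
  f'(x) = 0 ⇔ -3*cos(2*x) = 4*sin(2*x) ⇔ tan(2*x) = -3/4, i.e. 2*x = arctan(-3/4) + nπ; keep the solutions lying in [-π, π].
  ⇒ x = -pi/2 - atan(3/4)/2 ≈ -1.8925, -atan(3/4)/2 ≈ -0.3218, -atan(3/4)/2 + pi/2 ≈ 1.2490, pi - atan(3/4)/2 ≈ 2.8198

f''(x) = 12*sin(2*x) - 16*cos(2*x)
Second-derivative test at each critical point:
  f''(-1.8925) = 20 > 0 → local minimum
  f''(-0.3218) = -20 < 0 → local maximum
  f''(1.2490) = 20 > 0 → local minimum
  f''(2.8198) = -20 < 0 → local maximum

Critical points: x = -pi/2 - atan(3/4)/2 ≈ -1.8925 (local minimum); x = -atan(3/4)/2 ≈ -0.3218 (local maximum); x = -atan(3/4)/2 + pi/2 ≈ 1.2490 (local minimum); x = pi - atan(3/4)/2 ≈ 2.8198 (local maximum)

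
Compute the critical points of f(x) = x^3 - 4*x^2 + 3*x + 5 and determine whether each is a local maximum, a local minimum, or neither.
f'(x) = 3*x^2 - 8*x + 3

Solve f'(x) = 0:
  3*x^2 - 8*x + 3 = 0 has no rational roots; quadratic formula: x = (8 ± √28)/6.
  ⇒ x = 4/3 - sqrt(7)/3 ≈ 0.4514, sqrt(7)/3 + 4/3 ≈ 2.2153

f''(x) = 6*x - 8
Second-derivative test at each critical point:
  f''(0.4514) = -5.2915 < 0 → local maximum
  f''(2.2153) = 5.2915 > 0 → local minimum

Critical points: x = 4/3 - sqrt(7)/3 ≈ 0.4514 (local maximum); x = sqrt(7)/3 + 4/3 ≈ 2.2153 (local minimum)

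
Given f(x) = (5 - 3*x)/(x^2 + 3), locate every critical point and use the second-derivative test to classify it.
f'(x) = (3*x^2 - 10*x - 9)/(x^4 + 6*x^2 + 9)

Solve f'(x) = 0:
  f'(x) = (3*x^2 - 10*x - 9)/(x^2 + 3)^2; the denominator is positive wherever f is defined, so f'(x) = 0 ⇔ 3*x^2 - 10*x - 9 = 0.
  3*x^2 - 10*x - 9 = 0 has no rational roots; quadratic formula: x = (10 ± √208)/6.
  ⇒ x = 5/3 - 2*sqrt(13)/3 ≈ -0.7370, 5/3 + 2*sqrt(13)/3 ≈ 4.0704

f''(x) = 2*(4*x^2*(5 - 3*x) + (9*x - 5)*(x^2 + 3))/(x^2 + 3)^3
Second-derivative test at each critical point:
  f''(-0.7370) = -1.1488 < 0 → local maximum
  f''(4.0704) = 0.0377 > 0 → local minimum

Critical points: x = 5/3 - 2*sqrt(13)/3 ≈ -0.7370 (local maximum); x = 5/3 + 2*sqrt(13)/3 ≈ 4.0704 (local minimum)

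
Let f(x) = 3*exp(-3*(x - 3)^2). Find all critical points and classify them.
f'(x) = 18*(3 - x)*exp(-3*(x - 3)^2)

Solve f'(x) = 0:
  f'(x) = (54 - 18*x)·exp(-3*(x - 3)^2) and exp(-3*(x - 3)^2) > 0 for every x, so f'(x) = 0 ⇔ 54 - 18*x = 0.
  Factor: 54 - 18*x = -18*(x - 3) = 0.
  ⇒ x = 3

f''(x) = 18*(6*(x - 3)^2 - 1)*exp(-3*(x - 3)^2)
Second-derivative test at each critical point:
  f''(3) = -18 < 0 → local maximum

Critical points: x = 3 (local maximum)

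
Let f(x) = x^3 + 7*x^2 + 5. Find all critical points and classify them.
f'(x) = x*(3*x + 14)

Solve f'(x) = 0:
  Factor: 3*x^2 + 14*x = x*(3*x + 14) = 0.
  ⇒ x = -14/3, 0

f''(x) = 6*x + 14
Second-derivative test at each critical point:
  f''(-14/3) = -14 < 0 → local maximum
  f''(0) = 14 > 0 → local minimum

Critical points: x = -14/3 (local maximum); x = 0 (local minimum)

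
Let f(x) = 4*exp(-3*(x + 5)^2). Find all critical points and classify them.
f'(x) = 24*(-x - 5)*exp(-3*(x + 5)^2)

Solve f'(x) = 0:
  f'(x) = (-24*x - 120)·exp(-3*(x + 5)^2) and exp(-3*(x + 5)^2) > 0 for every x, so f'(x) = 0 ⇔ -24*x - 120 = 0.
  Factor: -24*x - 120 = -24*(x + 5) = 0.
  ⇒ x = -5

f''(x) = 24*(6*(x + 5)^2 - 1)*exp(-3*(x + 5)^2)
Second-derivative test at each critical point:
  f''(-5) = -24 < 0 → local maximum

Critical points: x = -5 (local maximum)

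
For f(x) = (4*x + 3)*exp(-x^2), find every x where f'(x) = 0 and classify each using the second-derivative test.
f'(x) = 2*(-x*(4*x + 3) + 2)*exp(-x^2)

Solve f'(x) = 0:
  f'(x) = (-8*x^2 - 6*x + 4)·exp(-x^2) and exp(-x^2) > 0 for every x, so f'(x) = 0 ⇔ -8*x^2 - 6*x + 4 = 0.
  Factor: -8*x^2 - 6*x + 4 = -2*(4*x^2 + 3*x - 2); 4*x^2 + 3*x - 2 = 0 has no rational roots; quadratic formula: x = (-3 ± √41)/8.
  ⇒ x = -sqrt(41)/8 - 3/8 ≈ -1.1754, -3/8 + sqrt(41)/8 ≈ 0.4254

f''(x) = 2*(2*x^2*(4*x + 3) - 12*x - 3)*exp(-x^2)
Second-derivative test at each critical point:
  f''(-1.1754) = 3.2168 > 0 → local minimum
  f''(0.4254) = -10.6864 < 0 → local maximum

Critical points: x = -sqrt(41)/8 - 3/8 ≈ -1.1754 (local minimum); x = -3/8 + sqrt(41)/8 ≈ 0.4254 (local maximum)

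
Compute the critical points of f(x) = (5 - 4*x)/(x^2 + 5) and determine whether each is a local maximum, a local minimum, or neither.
f'(x) = 2*(2*x^2 - 5*x - 10)/(x^4 + 10*x^2 + 25)

Solve f'(x) = 0:
  f'(x) = 2*(2*x^2 - 5*x - 10)/(x^2 + 5)^2; the denominator is positive wherever f is defined, so f'(x) = 0 ⇔ 4*x^2 - 10*x - 20 = 0.
  Factor: 4*x^2 - 10*x - 20 = 2*(2*x^2 - 5*x - 10); 2*x^2 - 5*x - 10 = 0 has no rational roots; quadratic formula: x = (5 ± √105)/4.
  ⇒ x = 5/4 - sqrt(105)/4 ≈ -1.3117, 5/4 + sqrt(105)/4 ≈ 3.8117

f''(x) = 2*(4*x^2*(5 - 4*x) + (12*x - 5)*(x^2 + 5))/(x^2 + 5)^3
Second-derivative test at each critical point:
  f''(-1.3117) = -0.4537 < 0 → local maximum
  f''(3.8117) = 0.0537 > 0 → local minimum

Critical points: x = 5/4 - sqrt(105)/4 ≈ -1.3117 (local maximum); x = 5/4 + sqrt(105)/4 ≈ 3.8117 (local minimum)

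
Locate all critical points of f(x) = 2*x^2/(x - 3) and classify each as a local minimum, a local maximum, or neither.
f'(x) = 2*x*(x - 6)/(x^2 - 6*x + 9)

Solve f'(x) = 0:
  f'(x) = 2*x*(x - 6)/(x - 3)^2; the denominator is positive wherever f is defined, so f'(x) = 0 ⇔ 2*x^2 - 12*x = 0.
  Factor: 2*x^2 - 12*x = 2*x*(x - 6) = 0.
  ⇒ x = 0, 6

f''(x) = 36/(x^3 - 9*x^2 + 27*x - 27)
Second-derivative test at each critical point:
  f''(0) = -4/3 < 0 → local maximum
  f''(6) = 4/3 > 0 → local minimum

Critical points: x = 0 (local maximum); x = 6 (local minimum)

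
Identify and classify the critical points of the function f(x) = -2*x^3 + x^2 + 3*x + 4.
f'(x) = -6*x^2 + 2*x + 3

Solve f'(x) = 0:
  6*x^2 - 2*x - 3 = 0 has no rational roots; quadratic formula: x = (2 ± √76)/12.
  ⇒ x = 1/6 - sqrt(19)/6 ≈ -0.5598, 1/6 + sqrt(19)/6 ≈ 0.8931

f''(x) = 2 - 12*x
Second-derivative test at each critical point:
  f''(-0.5598) = 8.7178 > 0 → local minimum
  f''(0.8931) = -8.7178 < 0 → local maximum

Critical points: x = 1/6 - sqrt(19)/6 ≈ -0.5598 (local minimum); x = 1/6 + sqrt(19)/6 ≈ 0.8931 (local maximum)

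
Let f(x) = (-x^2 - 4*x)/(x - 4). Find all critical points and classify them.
f'(x) = (-x^2 + 8*x + 16)/(x^2 - 8*x + 16)

Solve f'(x) = 0:
  f'(x) = -(x^2 - 8*x - 16)/(x - 4)^2; the denominator is positive wherever f is defined, so f'(x) = 0 ⇔ -x^2 + 8*x + 16 = 0.
  x^2 - 8*x - 16 = 0 has no rational roots; quadratic formula: x = (8 ± √128)/2.
  ⇒ x = 4 - 4*sqrt(2) ≈ -1.6569, 4 + 4*sqrt(2) ≈ 9.6569

f''(x) = -64/(x^3 - 12*x^2 + 48*x - 64)
Second-derivative test at each critical point:
  f''(-1.6569) = 0.3536 > 0 → local minimum
  f''(9.6569) = -0.3536 < 0 → local maximum

Critical points: x = 4 - 4*sqrt(2) ≈ -1.6569 (local minimum); x = 4 + 4*sqrt(2) ≈ 9.6569 (local maximum)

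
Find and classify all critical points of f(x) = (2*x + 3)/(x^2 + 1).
f'(x) = 2*(-x^2 - 3*x + 1)/(x^4 + 2*x^2 + 1)

Solve f'(x) = 0:
  f'(x) = -2*(x^2 + 3*x - 1)/(x^2 + 1)^2; the denominator is positive wherever f is defined, so f'(x) = 0 ⇔ -2*x^2 - 6*x + 2 = 0.
  Factor: -2*x^2 - 6*x + 2 = -2*(x^2 + 3*x - 1); x^2 + 3*x - 1 = 0 has no rational roots; quadratic formula: x = (-3 ± √13)/2.
  ⇒ x = -sqrt(13)/2 - 3/2 ≈ -3.3028, -3/2 + sqrt(13)/2 ≈ 0.3028

f''(x) = 2*(4*x^2*(2*x + 3) - 3*(2*x + 1)*(x^2 + 1))/(x^2 + 1)^3
Second-derivative test at each critical point:
  f''(-3.3028) = 0.0509 > 0 → local minimum
  f''(0.3028) = -6.0509 < 0 → local maximum

Critical points: x = -sqrt(13)/2 - 3/2 ≈ -3.3028 (local minimum); x = -3/2 + sqrt(13)/2 ≈ 0.3028 (local maximum)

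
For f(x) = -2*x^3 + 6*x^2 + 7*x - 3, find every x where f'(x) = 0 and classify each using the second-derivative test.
f'(x) = -6*x^2 + 12*x + 7

Solve f'(x) = 0:
  6*x^2 - 12*x - 7 = 0 has no rational roots; quadratic formula: x = (12 ± √312)/12.
  ⇒ x = 1 - sqrt(78)/6 ≈ -0.4720, 1 + sqrt(78)/6 ≈ 2.4720

f''(x) = 12 - 12*x
Second-derivative test at each critical point:
  f''(-0.4720) = 17.6635 > 0 → local minimum
  f''(2.4720) = -17.6635 < 0 → local maximum

Critical points: x = 1 - sqrt(78)/6 ≈ -0.4720 (local minimum); x = 1 + sqrt(78)/6 ≈ 2.4720 (local maximum)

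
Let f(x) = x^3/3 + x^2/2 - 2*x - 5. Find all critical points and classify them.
f'(x) = x^2 + x - 2

Solve f'(x) = 0:
  Factor: x^2 + x - 2 = (x - 1)*(x + 2) = 0.
  ⇒ x = -2, 1

f''(x) = 2*x + 1
Second-derivative test at each critical point:
  f''(-2) = -3 < 0 → local maximum
  f''(1) = 3 > 0 → local minimum

Critical points: x = -2 (local maximum); x = 1 (local minimum)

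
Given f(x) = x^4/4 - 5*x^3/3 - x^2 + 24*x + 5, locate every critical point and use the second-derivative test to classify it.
f'(x) = x^3 - 5*x^2 - 2*x + 24

Solve f'(x) = 0:
  Factor: x^3 - 5*x^2 - 2*x + 24 = (x - 4)*(x - 3)*(x + 2) = 0.
  ⇒ x = -2, 3, 4

f''(x) = 3*x^2 - 10*x - 2
Second-derivative test at each critical point:
  f''(-2) = 30 > 0 → local minimum
  f''(3) = -5 < 0 → local maximum
  f''(4) = 6 > 0 → local minimum

Critical points: x = -2 (local minimum); x = 3 (local maximum); x = 4 (local minimum)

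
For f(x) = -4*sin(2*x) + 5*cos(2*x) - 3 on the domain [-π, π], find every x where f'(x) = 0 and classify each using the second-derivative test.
f'(x) = -10*sin(2*x) - 8*cos(2*x)

Solve f'(x) = 0 on [-π, π]:
  f'(x) = 0 ⇔ -4*cos(2*x) = 5*sin(2*x) ⇔ tan(2*x) = -4/5, i.e. 2*x = arctan(-4/5) + nπ; keep the solutions lying in [-π, π].
  ⇒ x = -pi/2 - atan(4/5)/2 ≈ -1.9082, -atan(4/5)/2 ≈ -0.3374, -atan(4/5)/2 + pi/2 ≈ 1.2334, pi - atan(4/5)/2 ≈ 2.8042

f''(x) = 16*sin(2*x) - 20*cos(2*x)
Second-derivative test at each critical point:
  f''(-1.9082) = 25.6125 > 0 → local minimum
  f''(-0.3374) = -25.6125 < 0 → local maximum
  f''(1.2334) = 25.6125 > 0 → local minimum
  f''(2.8042) = -25.6125 < 0 → local maximum

Critical points: x = -pi/2 - atan(4/5)/2 ≈ -1.9082 (local minimum); x = -atan(4/5)/2 ≈ -0.3374 (local maximum); x = -atan(4/5)/2 + pi/2 ≈ 1.2334 (local minimum); x = pi - atan(4/5)/2 ≈ 2.8042 (local maximum)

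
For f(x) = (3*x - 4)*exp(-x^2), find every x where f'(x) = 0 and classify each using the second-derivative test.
f'(x) = (-2*x*(3*x - 4) + 3)*exp(-x^2)

Solve f'(x) = 0:
  f'(x) = (-6*x^2 + 8*x + 3)·exp(-x^2) and exp(-x^2) > 0 for every x, so f'(x) = 0 ⇔ -6*x^2 + 8*x + 3 = 0.
  6*x^2 - 8*x - 3 = 0 has no rational roots; quadratic formula: x = (8 ± √136)/12.
  ⇒ x = 2/3 - sqrt(34)/6 ≈ -0.3052, 2/3 + sqrt(34)/6 ≈ 1.6385

f''(x) = 2*(2*x^2*(3*x - 4) - 9*x + 4)*exp(-x^2)
Second-derivative test at each critical point:
  f''(-0.3052) = 10.6250 > 0 → local minimum
  f''(1.6385) = -0.7959 < 0 → local maximum

Critical points: x = 2/3 - sqrt(34)/6 ≈ -0.3052 (local minimum); x = 2/3 + sqrt(34)/6 ≈ 1.6385 (local maximum)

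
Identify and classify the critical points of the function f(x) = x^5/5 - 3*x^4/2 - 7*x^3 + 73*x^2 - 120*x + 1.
f'(x) = x^4 - 6*x^3 - 21*x^2 + 146*x - 120

Solve f'(x) = 0:
  Factor: x^4 - 6*x^3 - 21*x^2 + 146*x - 120 = (x - 6)*(x - 4)*(x - 1)*(x + 5) = 0.
  ⇒ x = -5, 1, 4, 6

f''(x) = 4*x^3 - 18*x^2 - 42*x + 146
Second-derivative test at each critical point:
  f''(-5) = -594 < 0 → local maximum
  f''(1) = 90 > 0 → local minimum
  f''(4) = -54 < 0 → local maximum
  f''(6) = 110 > 0 → local minimum

Critical points: x = -5 (local maximum); x = 1 (local minimum); x = 4 (local maximum); x = 6 (local minimum)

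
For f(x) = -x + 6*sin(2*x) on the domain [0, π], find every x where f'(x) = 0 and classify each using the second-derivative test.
f'(x) = 12*cos(2*x) - 1

Solve f'(x) = 0 on [0, π]:
  f'(x) = 0 ⇔ cos(2*x) = 1/12, i.e. 2*x = ±arccos(1/12) + 2nπ; keep the solutions lying in [0, π].
  ⇒ x = acos(1/12)/2 ≈ 0.7437, pi - acos(1/12)/2 ≈ 2.3979

f''(x) = -24*sin(2*x)
Second-derivative test at each critical point:
  f''(0.7437) = -23.9165 < 0 → local maximum
  f''(2.3979) = 23.9165 > 0 → local minimum

Critical points: x = acos(1/12)/2 ≈ 0.7437 (local maximum); x = pi - acos(1/12)/2 ≈ 2.3979 (local minimum)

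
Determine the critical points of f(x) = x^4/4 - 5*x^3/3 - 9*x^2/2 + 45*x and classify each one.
f'(x) = x^3 - 5*x^2 - 9*x + 45

Solve f'(x) = 0:
  Factor: x^3 - 5*x^2 - 9*x + 45 = (x - 5)*(x - 3)*(x + 3) = 0.
  ⇒ x = -3, 3, 5

f''(x) = 3*x^2 - 10*x - 9
Second-derivative test at each critical point:
  f''(-3) = 48 > 0 → local minimum
  f''(3) = -12 < 0 → local maximum
  f''(5) = 16 > 0 → local minimum

Critical points: x = -3 (local minimum); x = 3 (local maximum); x = 5 (local minimum)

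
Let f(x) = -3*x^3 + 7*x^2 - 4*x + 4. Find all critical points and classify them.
f'(x) = -9*x^2 + 14*x - 4

Solve f'(x) = 0:
  9*x^2 - 14*x + 4 = 0 has no rational roots; quadratic formula: x = (14 ± √52)/18.
  ⇒ x = 7/9 - sqrt(13)/9 ≈ 0.3772, sqrt(13)/9 + 7/9 ≈ 1.1784

f''(x) = 14 - 18*x
Second-derivative test at each critical point:
  f''(0.3772) = 7.2111 > 0 → local minimum
  f''(1.1784) = -7.2111 < 0 → local maximum

Critical points: x = 7/9 - sqrt(13)/9 ≈ 0.3772 (local minimum); x = sqrt(13)/9 + 7/9 ≈ 1.1784 (local maximum)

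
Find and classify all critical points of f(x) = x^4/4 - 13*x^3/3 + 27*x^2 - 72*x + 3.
f'(x) = x^3 - 13*x^2 + 54*x - 72

Solve f'(x) = 0:
  Factor: x^3 - 13*x^2 + 54*x - 72 = (x - 6)*(x - 4)*(x - 3) = 0.
  ⇒ x = 3, 4, 6

f''(x) = 3*x^2 - 26*x + 54
Second-derivative test at each critical point:
  f''(3) = 3 > 0 → local minimum
  f''(4) = -2 < 0 → local maximum
  f''(6) = 6 > 0 → local minimum

Critical points: x = 3 (local minimum); x = 4 (local maximum); x = 6 (local minimum)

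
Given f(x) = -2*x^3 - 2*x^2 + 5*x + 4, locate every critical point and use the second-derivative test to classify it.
f'(x) = -6*x^2 - 4*x + 5

Solve f'(x) = 0:
  6*x^2 + 4*x - 5 = 0 has no rational roots; quadratic formula: x = (-4 ± √136)/12.
  ⇒ x = -sqrt(34)/6 - 1/3 ≈ -1.3052, -1/3 + sqrt(34)/6 ≈ 0.6385

f''(x) = -12*x - 4
Second-derivative test at each critical point:
  f''(-1.3052) = 11.6619 > 0 → local minimum
  f''(0.6385) = -11.6619 < 0 → local maximum

Critical points: x = -sqrt(34)/6 - 1/3 ≈ -1.3052 (local minimum); x = -1/3 + sqrt(34)/6 ≈ 0.6385 (local maximum)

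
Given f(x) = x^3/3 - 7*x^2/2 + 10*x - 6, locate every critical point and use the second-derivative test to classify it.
f'(x) = x^2 - 7*x + 10

Solve f'(x) = 0:
  Factor: x^2 - 7*x + 10 = (x - 5)*(x - 2) = 0.
  ⇒ x = 2, 5

f''(x) = 2*x - 7
Second-derivative test at each critical point:
  f''(2) = -3 < 0 → local maximum
  f''(5) = 3 > 0 → local minimum

Critical points: x = 2 (local maximum); x = 5 (local minimum)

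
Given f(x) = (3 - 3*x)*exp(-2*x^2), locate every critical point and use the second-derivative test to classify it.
f'(x) = 3*(4*x*(x - 1) - 1)*exp(-2*x^2)

Solve f'(x) = 0:
  f'(x) = (12*x^2 - 12*x - 3)·exp(-2*x^2) and exp(-2*x^2) > 0 for every x, so f'(x) = 0 ⇔ 12*x^2 - 12*x - 3 = 0.
  Factor: 12*x^2 - 12*x - 3 = 3*(4*x^2 - 4*x - 1); 4*x^2 - 4*x - 1 = 0 has no rational roots; quadratic formula: x = (4 ± √32)/8.
  ⇒ x = 1/2 - sqrt(2)/2 ≈ -0.2071, 1/2 + sqrt(2)/2 ≈ 1.2071

f''(x) = 12*(4*x^2*(1 - x) + 3*x - 1)*exp(-2*x^2)
Second-derivative test at each critical point:
  f''(-0.2071) = -15.5754 < 0 → local maximum
  f''(1.2071) = 0.9206 > 0 → local minimum

Critical points: x = 1/2 - sqrt(2)/2 ≈ -0.2071 (local maximum); x = 1/2 + sqrt(2)/2 ≈ 1.2071 (local minimum)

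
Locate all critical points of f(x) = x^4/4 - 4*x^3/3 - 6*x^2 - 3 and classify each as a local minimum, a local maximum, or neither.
f'(x) = x*(x^2 - 4*x - 12)

Solve f'(x) = 0:
  Factor: x^3 - 4*x^2 - 12*x = x*(x - 6)*(x + 2) = 0.
  ⇒ x = -2, 0, 6

f''(x) = 3*x^2 - 8*x - 12
Second-derivative test at each critical point:
  f''(-2) = 16 > 0 → local minimum
  f''(0) = -12 < 0 → local maximum
  f''(6) = 48 > 0 → local minimum

Critical points: x = -2 (local minimum); x = 0 (local maximum); x = 6 (local minimum)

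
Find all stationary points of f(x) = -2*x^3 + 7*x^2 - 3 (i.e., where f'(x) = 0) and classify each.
f'(x) = 2*x*(7 - 3*x)

Solve f'(x) = 0:
  Factor: -6*x^2 + 14*x = -2*x*(3*x - 7) = 0.
  ⇒ x = 0, 7/3

f''(x) = 14 - 12*x
Second-derivative test at each critical point:
  f''(0) = 14 > 0 → local minimum
  f''(7/3) = -14 < 0 → local maximum

Critical points: x = 0 (local minimum); x = 7/3 (local maximum)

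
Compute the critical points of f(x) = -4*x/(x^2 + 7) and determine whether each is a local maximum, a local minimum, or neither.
f'(x) = 4*(x^2 - 7)/(x^2 + 7)^2

Solve f'(x) = 0:
  f'(x) = 4*(x^2 - 7)/(x^2 + 7)^2; the denominator is positive wherever f is defined, so f'(x) = 0 ⇔ 4*x^2 - 28 = 0.
  Factor: 4*x^2 - 28 = 4*(x^2 - 7); x^2 - 7 = 0 has no rational roots; quadratic formula: x = (0 ± √28)/2.
  ⇒ x = -sqrt(7) ≈ -2.6458, sqrt(7) ≈ 2.6458

f''(x) = 8*x*(21 - x^2)/(x^2 + 7)^3
Second-derivative test at each critical point:
  f''(-2.6458) = -0.1080 < 0 → local maximum
  f''(2.6458) = 0.1080 > 0 → local minimum

Critical points: x = -sqrt(7) ≈ -2.6458 (local maximum); x = sqrt(7) ≈ 2.6458 (local minimum)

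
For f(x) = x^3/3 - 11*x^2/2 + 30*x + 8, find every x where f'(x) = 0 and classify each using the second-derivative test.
f'(x) = x^2 - 11*x + 30

Solve f'(x) = 0:
  Factor: x^2 - 11*x + 30 = (x - 6)*(x - 5) = 0.
  ⇒ x = 5, 6

f''(x) = 2*x - 11
Second-derivative test at each critical point:
  f''(5) = -1 < 0 → local maximum
  f''(6) = 1 > 0 → local minimum

Critical points: x = 5 (local maximum); x = 6 (local minimum)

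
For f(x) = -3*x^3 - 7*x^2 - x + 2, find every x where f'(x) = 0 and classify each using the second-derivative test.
f'(x) = -9*x^2 - 14*x - 1

Solve f'(x) = 0:
  9*x^2 + 14*x + 1 = 0 has no rational roots; quadratic formula: x = (-14 ± √160)/18.
  ⇒ x = -7/9 - 2*sqrt(10)/9 ≈ -1.4805, -7/9 + 2*sqrt(10)/9 ≈ -0.0750

f''(x) = -18*x - 14
Second-derivative test at each critical point:
  f''(-1.4805) = 12.6491 > 0 → local minimum
  f''(-0.0750) = -12.6491 < 0 → local maximum

Critical points: x = -7/9 - 2*sqrt(10)/9 ≈ -1.4805 (local minimum); x = -7/9 + 2*sqrt(10)/9 ≈ -0.0750 (local maximum)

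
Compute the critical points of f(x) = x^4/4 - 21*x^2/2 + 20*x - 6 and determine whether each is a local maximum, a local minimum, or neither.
f'(x) = x^3 - 21*x + 20

Solve f'(x) = 0:
  Factor: x^3 - 21*x + 20 = (x - 4)*(x - 1)*(x + 5) = 0.
  ⇒ x = -5, 1, 4

f''(x) = 3*x^2 - 21
Second-derivative test at each critical point:
  f''(-5) = 54 > 0 → local minimum
  f''(1) = -18 < 0 → local maximum
  f''(4) = 27 > 0 → local minimum

Critical points: x = -5 (local minimum); x = 1 (local maximum); x = 4 (local minimum)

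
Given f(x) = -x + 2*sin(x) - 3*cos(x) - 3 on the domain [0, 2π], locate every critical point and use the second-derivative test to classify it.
f'(x) = 3*sin(x) + 2*cos(x) - 1

Solve f'(x) = 0 on [0, 2π]:
  f'(x) = 0 ⇔ 3*sin(x) + 2*cos(x) = 1. Write the left side as R·cos(x + φ) with R = √(2² + (-3)²) = sqrt(13), cos φ = 2*sqrt(13)/13, sin φ = -3*sqrt(13)/13; then cos(x + φ) = sqrt(13)/13. Solve for x and keep the solutions lying in [0, 2π].
  ⇒ x = atan((3 + 4*sqrt(3))/(2 - 6*sqrt(3))) + pi ≈ 2.2726, atan((3 - 4*sqrt(3))/(2 + 6*sqrt(3))) + 2*pi ≈ 5.9762

f''(x) = -2*sin(x) + 3*cos(x)
Second-derivative test at each critical point:
  f''(2.2726) = -3.4641 < 0 → local maximum
  f''(5.9762) = 3.4641 > 0 → local minimum

Critical points: x = atan((3 + 4*sqrt(3))/(2 - 6*sqrt(3))) + pi ≈ 2.2726 (local maximum); x = atan((3 - 4*sqrt(3))/(2 + 6*sqrt(3))) + 2*pi ≈ 5.9762 (local minimum)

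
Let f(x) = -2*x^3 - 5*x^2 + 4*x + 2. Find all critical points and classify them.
f'(x) = -6*x^2 - 10*x + 4

Solve f'(x) = 0:
  Factor: -6*x^2 - 10*x + 4 = -2*(x + 2)*(3*x - 1) = 0.
  ⇒ x = -2, 1/3

f''(x) = -12*x - 10
Second-derivative test at each critical point:
  f''(-2) = 14 > 0 → local minimum
  f''(1/3) = -14 < 0 → local maximum

Critical points: x = -2 (local minimum); x = 1/3 (local maximum)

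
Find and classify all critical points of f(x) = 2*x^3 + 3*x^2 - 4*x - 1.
f'(x) = 6*x^2 + 6*x - 4

Solve f'(x) = 0:
  Factor: 6*x^2 + 6*x - 4 = 2*(3*x^2 + 3*x - 2); 3*x^2 + 3*x - 2 = 0 has no rational roots; quadratic formula: x = (-3 ± √33)/6.
  ⇒ x = -sqrt(33)/6 - 1/2 ≈ -1.4574, -1/2 + sqrt(33)/6 ≈ 0.4574

f''(x) = 12*x + 6
Second-derivative test at each critical point:
  f''(-1.4574) = -11.4891 < 0 → local maximum
  f''(0.4574) = 11.4891 > 0 → local minimum

Critical points: x = -sqrt(33)/6 - 1/2 ≈ -1.4574 (local maximum); x = -1/2 + sqrt(33)/6 ≈ 0.4574 (local minimum)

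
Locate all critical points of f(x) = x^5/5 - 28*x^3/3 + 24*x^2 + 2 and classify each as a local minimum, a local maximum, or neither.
f'(x) = x*(x^3 - 28*x + 48)

Solve f'(x) = 0:
  Factor: x^4 - 28*x^2 + 48*x = x*(x - 4)*(x - 2)*(x + 6) = 0.
  ⇒ x = -6, 0, 2, 4

f''(x) = 4*x^3 - 56*x + 48
Second-derivative test at each critical point:
  f''(-6) = -480 < 0 → local maximum
  f''(0) = 48 > 0 → local minimum
  f''(2) = -32 < 0 → local maximum
  f''(4) = 80 > 0 → local minimum

Critical points: x = -6 (local maximum); x = 0 (local minimum); x = 2 (local maximum); x = 4 (local minimum)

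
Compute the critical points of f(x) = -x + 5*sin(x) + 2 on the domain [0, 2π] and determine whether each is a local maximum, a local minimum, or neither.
f'(x) = 5*cos(x) - 1

Solve f'(x) = 0 on [0, 2π]:
  f'(x) = 0 ⇔ cos(x) = 1/5, i.e. x = ±arccos(1/5) + 2nπ; keep the solutions lying in [0, 2π].
  ⇒ x = acos(1/5) ≈ 1.3694, -acos(1/5) + 2*pi ≈ 4.9137

f''(x) = -5*sin(x)
Second-derivative test at each critical point:
  f''(1.3694) = -4.8990 < 0 → local maximum
  f''(4.9137) = 4.8990 > 0 → local minimum

Critical points: x = acos(1/5) ≈ 1.3694 (local maximum); x = -acos(1/5) + 2*pi ≈ 4.9137 (local minimum)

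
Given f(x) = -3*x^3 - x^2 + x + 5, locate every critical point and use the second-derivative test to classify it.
f'(x) = -9*x^2 - 2*x + 1

Solve f'(x) = 0:
  9*x^2 + 2*x - 1 = 0 has no rational roots; quadratic formula: x = (-2 ± √40)/18.
  ⇒ x = -sqrt(10)/9 - 1/9 ≈ -0.4625, -1/9 + sqrt(10)/9 ≈ 0.2403

f''(x) = -18*x - 2
Second-derivative test at each critical point:
  f''(-0.4625) = 6.3246 > 0 → local minimum
  f''(0.2403) = -6.3246 < 0 → local maximum

Critical points: x = -sqrt(10)/9 - 1/9 ≈ -0.4625 (local minimum); x = -1/9 + sqrt(10)/9 ≈ 0.2403 (local maximum)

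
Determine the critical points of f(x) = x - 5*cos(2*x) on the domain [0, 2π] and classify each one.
f'(x) = 10*sin(2*x) + 1

Solve f'(x) = 0 on [0, 2π]:
  f'(x) = 0 ⇔ sin(2*x) = -1/10, i.e. 2*x = arcsin(-1/10) + 2nπ or 2*x = π − arcsin(-1/10) + 2nπ; keep the solutions lying in [0, 2π].
  ⇒ x = asin(1/10)/2 + pi/2 ≈ 1.6209, pi - asin(1/10)/2 ≈ 3.0915, asin(1/10)/2 + 3*pi/2 ≈ 4.7625, -asin(1/10)/2 + 2*pi ≈ 6.2331

f''(x) = 20*cos(2*x)
Second-derivative test at each critical point:
  f''(1.6209) = -19.8997 < 0 → local maximum
  f''(3.0915) = 19.8997 > 0 → local minimum
  f''(4.7625) = -19.8997 < 0 → local maximum
  f''(6.2331) = 19.8997 > 0 → local minimum

Critical points: x = asin(1/10)/2 + pi/2 ≈ 1.6209 (local maximum); x = pi - asin(1/10)/2 ≈ 3.0915 (local minimum); x = asin(1/10)/2 + 3*pi/2 ≈ 4.7625 (local maximum); x = -asin(1/10)/2 + 2*pi ≈ 6.2331 (local minimum)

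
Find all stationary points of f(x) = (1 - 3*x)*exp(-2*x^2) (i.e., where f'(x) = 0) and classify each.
f'(x) = (4*x*(3*x - 1) - 3)*exp(-2*x^2)

Solve f'(x) = 0:
  f'(x) = (12*x^2 - 4*x - 3)·exp(-2*x^2) and exp(-2*x^2) > 0 for every x, so f'(x) = 0 ⇔ 12*x^2 - 4*x - 3 = 0.
  12*x^2 - 4*x - 3 = 0 has no rational roots; quadratic formula: x = (4 ± √160)/24.
  ⇒ x = 1/6 - sqrt(10)/6 ≈ -0.3604, 1/6 + sqrt(10)/6 ≈ 0.6937

f''(x) = 4*(4*x^2*(1 - 3*x) + 9*x - 1)*exp(-2*x^2)
Second-derivative test at each critical point:
  f''(-0.3604) = -9.7556 < 0 → local maximum
  f''(0.6937) = 4.8313 > 0 → local minimum

Critical points: x = 1/6 - sqrt(10)/6 ≈ -0.3604 (local maximum); x = 1/6 + sqrt(10)/6 ≈ 0.6937 (local minimum)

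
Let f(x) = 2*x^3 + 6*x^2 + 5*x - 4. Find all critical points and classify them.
f'(x) = 6*x^2 + 12*x + 5

Solve f'(x) = 0:
  6*x^2 + 12*x + 5 = 0 has no rational roots; quadratic formula: x = (-12 ± √24)/12.
  ⇒ x = -1 - sqrt(6)/6 ≈ -1.4082, -1 + sqrt(6)/6 ≈ -0.5918

f''(x) = 12*x + 12
Second-derivative test at each critical point:
  f''(-1.4082) = -4.8990 < 0 → local maximum
  f''(-0.5918) = 4.8990 > 0 → local minimum

Critical points: x = -1 - sqrt(6)/6 ≈ -1.4082 (local maximum); x = -1 + sqrt(6)/6 ≈ -0.5918 (local minimum)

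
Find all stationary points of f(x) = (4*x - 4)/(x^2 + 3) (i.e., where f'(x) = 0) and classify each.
f'(x) = 4*(x^2 - 2*x*(x - 1) + 3)/(x^2 + 3)^2

Solve f'(x) = 0:
  f'(x) = -4*(x - 3)*(x + 1)/(x^2 + 3)^2; the denominator is positive wherever f is defined, so f'(x) = 0 ⇔ -4*x^2 + 8*x + 12 = 0.
  Factor: -4*x^2 + 8*x + 12 = -4*(x - 3)*(x + 1) = 0.
  ⇒ x = -1, 3

f''(x) = 8*(4*x^2*(x - 1) + (1 - 3*x)*(x^2 + 3))/(x^2 + 3)^3
Second-derivative test at each critical point:
  f''(-1) = 1 > 0 → local minimum
  f''(3) = -1/9 < 0 → local maximum

Critical points: x = -1 (local minimum); x = 3 (local maximum)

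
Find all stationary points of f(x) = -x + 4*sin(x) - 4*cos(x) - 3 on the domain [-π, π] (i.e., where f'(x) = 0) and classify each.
f'(x) = 4*sqrt(2)*sin(x + pi/4) - 1

Solve f'(x) = 0 on [-π, π]:
  f'(x) = 0 ⇔ 4*sin(x) + 4*cos(x) = 1. Write the left side as R·cos(x + φ) with R = √(4² + (-4)²) = 4*sqrt(2), cos φ = sqrt(2)/2, sin φ = -sqrt(2)/2; then cos(x + φ) = sqrt(2)/8. Solve for x and keep the solutions lying in [-π, π].
  ⇒ x = atan((1 - sqrt(31))/(1 + sqrt(31))) ≈ -0.6077, atan((1 + sqrt(31))/(1 - sqrt(31))) + pi ≈ 2.1785

f''(x) = 4*sqrt(2)*cos(x + pi/4)
Second-derivative test at each critical point:
  f''(-0.6077) = 5.5678 > 0 → local minimum
  f''(2.1785) = -5.5678 < 0 → local maximum

Critical points: x = atan((1 - sqrt(31))/(1 + sqrt(31))) ≈ -0.6077 (local minimum); x = atan((1 + sqrt(31))/(1 - sqrt(31))) + pi ≈ 2.1785 (local maximum)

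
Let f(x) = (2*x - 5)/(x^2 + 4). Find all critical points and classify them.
f'(x) = 2*(-x^2 + 5*x + 4)/(x^4 + 8*x^2 + 16)

Solve f'(x) = 0:
  f'(x) = -2*(x^2 - 5*x - 4)/(x^2 + 4)^2; the denominator is positive wherever f is defined, so f'(x) = 0 ⇔ -2*x^2 + 10*x + 8 = 0.
  Factor: -2*x^2 + 10*x + 8 = -2*(x^2 - 5*x - 4); x^2 - 5*x - 4 = 0 has no rational roots; quadratic formula: x = (5 ± √41)/2.
  ⇒ x = 5/2 - sqrt(41)/2 ≈ -0.7016, 5/2 + sqrt(41)/2 ≈ 5.7016

f''(x) = 2*(4*x^2*(2*x - 5) + (5 - 6*x)*(x^2 + 4))/(x^2 + 4)^3
Second-derivative test at each critical point:
  f''(-0.7016) = 0.6346 > 0 → local minimum
  f''(5.7016) = -0.0096 < 0 → local maximum

Critical points: x = 5/2 - sqrt(41)/2 ≈ -0.7016 (local minimum); x = 5/2 + sqrt(41)/2 ≈ 5.7016 (local maximum)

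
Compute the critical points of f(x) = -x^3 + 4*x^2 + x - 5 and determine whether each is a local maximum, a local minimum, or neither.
f'(x) = -3*x^2 + 8*x + 1

Solve f'(x) = 0:
  3*x^2 - 8*x - 1 = 0 has no rational roots; quadratic formula: x = (8 ± √76)/6.
  ⇒ x = 4/3 - sqrt(19)/3 ≈ -0.1196, 4/3 + sqrt(19)/3 ≈ 2.7863

f''(x) = 8 - 6*x
Second-derivative test at each critical point:
  f''(-0.1196) = 8.7178 > 0 → local minimum
  f''(2.7863) = -8.7178 < 0 → local maximum

Critical points: x = 4/3 - sqrt(19)/3 ≈ -0.1196 (local minimum); x = 4/3 + sqrt(19)/3 ≈ 2.7863 (local maximum)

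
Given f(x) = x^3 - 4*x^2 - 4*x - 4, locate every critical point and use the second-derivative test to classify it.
f'(x) = 3*x^2 - 8*x - 4

Solve f'(x) = 0:
  3*x^2 - 8*x - 4 = 0 has no rational roots; quadratic formula: x = (8 ± √112)/6.
  ⇒ x = 4/3 - 2*sqrt(7)/3 ≈ -0.4305, 4/3 + 2*sqrt(7)/3 ≈ 3.0972

f''(x) = 6*x - 8
Second-derivative test at each critical point:
  f''(-0.4305) = -10.5830 < 0 → local maximum
  f''(3.0972) = 10.5830 > 0 → local minimum

Critical points: x = 4/3 - 2*sqrt(7)/3 ≈ -0.4305 (local maximum); x = 4/3 + 2*sqrt(7)/3 ≈ 3.0972 (local minimum)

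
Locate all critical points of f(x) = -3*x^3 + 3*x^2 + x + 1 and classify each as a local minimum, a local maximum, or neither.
f'(x) = -9*x^2 + 6*x + 1

Solve f'(x) = 0:
  9*x^2 - 6*x - 1 = 0 has no rational roots; quadratic formula: x = (6 ± √72)/18.
  ⇒ x = 1/3 - sqrt(2)/3 ≈ -0.1381, 1/3 + sqrt(2)/3 ≈ 0.8047

f''(x) = 6 - 18*x
Second-derivative test at each critical point:
  f''(-0.1381) = 8.4853 > 0 → local minimum
  f''(0.8047) = -8.4853 < 0 → local maximum

Critical points: x = 1/3 - sqrt(2)/3 ≈ -0.1381 (local minimum); x = 1/3 + sqrt(2)/3 ≈ 0.8047 (local maximum)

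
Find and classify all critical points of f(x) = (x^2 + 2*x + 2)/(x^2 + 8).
f'(x) = 2*(-x^2 + 6*x + 8)/(x^4 + 16*x^2 + 64)

Solve f'(x) = 0:
  f'(x) = -2*(x^2 - 6*x - 8)/(x^2 + 8)^2; the denominator is positive wherever f is defined, so f'(x) = 0 ⇔ -2*x^2 + 12*x + 16 = 0.
  Factor: -2*x^2 + 12*x + 16 = -2*(x^2 - 6*x - 8); x^2 - 6*x - 8 = 0 has no rational roots; quadratic formula: x = (6 ± √68)/2.
  ⇒ x = 3 - sqrt(17) ≈ -1.1231, 3 + sqrt(17) ≈ 7.1231

f''(x) = 4*(x^3 - 9*x^2 - 24*x + 24)/(x^6 + 24*x^4 + 192*x^2 + 512)
Second-derivative test at each critical point:
  f''(-1.1231) = 0.1923 > 0 → local minimum
  f''(7.1231) = -0.0048 < 0 → local maximum

Critical points: x = 3 - sqrt(17) ≈ -1.1231 (local minimum); x = 3 + sqrt(17) ≈ 7.1231 (local maximum)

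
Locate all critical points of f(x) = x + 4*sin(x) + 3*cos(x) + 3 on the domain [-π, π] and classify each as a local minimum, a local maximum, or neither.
f'(x) = -3*sin(x) + 4*cos(x) + 1

Solve f'(x) = 0 on [-π, π]:
  f'(x) = 0 ⇔ -3*sin(x) + 4*cos(x) = -1. Write the left side as R·cos(x + φ) with R = √(4² + 3²) = 5, cos φ = 4/5, sin φ = 3/5; then cos(x + φ) = -1/5. Solve for x and keep the solutions lying in [-π, π].
  ⇒ x = -pi + atan((3 - 8*sqrt(6))/(-6*sqrt(6) - 4)) ≈ -2.4157, atan((3 + 8*sqrt(6))/(-4 + 6*sqrt(6))) ≈ 1.1287

f''(x) = -4*sin(x) - 3*cos(x)
Second-derivative test at each critical point:
  f''(-2.4157) = 4.8990 > 0 → local minimum
  f''(1.1287) = -4.8990 < 0 → local maximum

Critical points: x = -pi + atan((3 - 8*sqrt(6))/(-6*sqrt(6) - 4)) ≈ -2.4157 (local minimum); x = atan((3 + 8*sqrt(6))/(-4 + 6*sqrt(6))) ≈ 1.1287 (local maximum)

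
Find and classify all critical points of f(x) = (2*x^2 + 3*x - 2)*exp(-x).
f'(x) = (-2*x^2 + x + 5)*exp(-x)

Solve f'(x) = 0:
  f'(x) = (-2*x^2 + x + 5)·exp(-x) and exp(-x) > 0 for every x, so f'(x) = 0 ⇔ -2*x^2 + x + 5 = 0.
  2*x^2 - x - 5 = 0 has no rational roots; quadratic formula: x = (1 ± √41)/4.
  ⇒ x = 1/4 - sqrt(41)/4 ≈ -1.3508, 1/4 + sqrt(41)/4 ≈ 1.8508

f''(x) = (2*x^2 - 5*x - 4)*exp(-x)
Second-derivative test at each critical point:
  f''(-1.3508) = 24.7189 > 0 → local minimum
  f''(1.8508) = -1.0060 < 0 → local maximum

Critical points: x = 1/4 - sqrt(41)/4 ≈ -1.3508 (local minimum); x = 1/4 + sqrt(41)/4 ≈ 1.8508 (local maximum)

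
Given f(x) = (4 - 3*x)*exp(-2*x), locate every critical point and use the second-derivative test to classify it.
f'(x) = (6*x - 11)*exp(-2*x)

Solve f'(x) = 0:
  f'(x) = (6*x - 11)·exp(-2*x) and exp(-2*x) > 0 for every x, so f'(x) = 0 ⇔ 6*x - 11 = 0.
  6*x - 11 = 0.
  ⇒ x = 11/6

f''(x) = 4*(7 - 3*x)*exp(-2*x)
Second-derivative test at each critical point:
  f''(11/6) = 0.1534 > 0 → local minimum

Critical points: x = 11/6 (local minimum)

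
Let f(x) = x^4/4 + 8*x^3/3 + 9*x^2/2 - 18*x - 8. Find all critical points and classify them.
f'(x) = x^3 + 8*x^2 + 9*x - 18

Solve f'(x) = 0:
  Factor: x^3 + 8*x^2 + 9*x - 18 = (x - 1)*(x + 3)*(x + 6) = 0.
  ⇒ x = -6, -3, 1

f''(x) = 3*x^2 + 16*x + 9
Second-derivative test at each critical point:
  f''(-6) = 21 > 0 → local minimum
  f''(-3) = -12 < 0 → local maximum
  f''(1) = 28 > 0 → local minimum

Critical points: x = -6 (local minimum); x = -3 (local maximum); x = 1 (local minimum)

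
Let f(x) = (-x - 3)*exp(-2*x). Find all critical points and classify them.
f'(x) = (2*x + 5)*exp(-2*x)

Solve f'(x) = 0:
  f'(x) = (2*x + 5)·exp(-2*x) and exp(-2*x) > 0 for every x, so f'(x) = 0 ⇔ 2*x + 5 = 0.
  2*x + 5 = 0.
  ⇒ x = -5/2

f''(x) = 4*(-x - 2)*exp(-2*x)
Second-derivative test at each critical point:
  f''(-5/2) = 296.8263 > 0 → local minimum

Critical points: x = -5/2 (local minimum)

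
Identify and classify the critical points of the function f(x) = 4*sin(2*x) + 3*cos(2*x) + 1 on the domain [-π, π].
f'(x) = -6*sin(2*x) + 8*cos(2*x)

Solve f'(x) = 0 on [-π, π]:
  f'(x) = 0 ⇔ 4*cos(2*x) = 3*sin(2*x) ⇔ tan(2*x) = 4/3, i.e. 2*x = arctan(4/3) + nπ; keep the solutions lying in [-π, π].
  ⇒ x = -pi + atan(4/3)/2 ≈ -2.6779, -pi/2 + atan(4/3)/2 ≈ -1.1071, atan(4/3)/2 ≈ 0.4636, atan(4/3)/2 + pi/2 ≈ 2.0344

f''(x) = -16*sin(2*x) - 12*cos(2*x)
Second-derivative test at each critical point:
  f''(-2.6779) = -20 < 0 → local maximum
  f''(-1.1071) = 20 > 0 → local minimum
  f''(0.4636) = -20 < 0 → local maximum
  f''(2.0344) = 20 > 0 → local minimum

Critical points: x = -pi + atan(4/3)/2 ≈ -2.6779 (local maximum); x = -pi/2 + atan(4/3)/2 ≈ -1.1071 (local minimum); x = atan(4/3)/2 ≈ 0.4636 (local maximum); x = atan(4/3)/2 + pi/2 ≈ 2.0344 (local minimum)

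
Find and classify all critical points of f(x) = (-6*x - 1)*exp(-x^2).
f'(x) = 2*(x*(6*x + 1) - 3)*exp(-x^2)

Solve f'(x) = 0:
  f'(x) = (12*x^2 + 2*x - 6)·exp(-x^2) and exp(-x^2) > 0 for every x, so f'(x) = 0 ⇔ 12*x^2 + 2*x - 6 = 0.
  Factor: 12*x^2 + 2*x - 6 = 2*(6*x^2 + x - 3); 6*x^2 + x - 3 = 0 has no rational roots; quadratic formula: x = (-1 ± √73)/12.
  ⇒ x = -sqrt(73)/12 - 1/12 ≈ -0.7953, -1/12 + sqrt(73)/12 ≈ 0.6287

f''(x) = 2*(-12*x^3 - 2*x^2 + 18*x + 1)*exp(-x^2)
Second-derivative test at each critical point:
  f''(-0.7953) = -9.0777 < 0 → local maximum
  f''(0.6287) = 11.5093 > 0 → local minimum

Critical points: x = -sqrt(73)/12 - 1/12 ≈ -0.7953 (local maximum); x = -1/12 + sqrt(73)/12 ≈ 0.6287 (local minimum)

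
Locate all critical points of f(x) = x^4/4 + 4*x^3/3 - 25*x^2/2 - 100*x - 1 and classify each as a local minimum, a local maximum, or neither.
f'(x) = x^3 + 4*x^2 - 25*x - 100

Solve f'(x) = 0:
  Factor: x^3 + 4*x^2 - 25*x - 100 = (x - 5)*(x + 4)*(x + 5) = 0.
  ⇒ x = -5, -4, 5

f''(x) = 3*x^2 + 8*x - 25
Second-derivative test at each critical point:
  f''(-5) = 10 > 0 → local minimum
  f''(-4) = -9 < 0 → local maximum
  f''(5) = 90 > 0 → local minimum

Critical points: x = -5 (local minimum); x = -4 (local maximum); x = 5 (local minimum)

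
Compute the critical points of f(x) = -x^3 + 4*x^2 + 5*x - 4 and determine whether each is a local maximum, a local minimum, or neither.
f'(x) = -3*x^2 + 8*x + 5

Solve f'(x) = 0:
  3*x^2 - 8*x - 5 = 0 has no rational roots; quadratic formula: x = (8 ± √124)/6.
  ⇒ x = 4/3 - sqrt(31)/3 ≈ -0.5226, 4/3 + sqrt(31)/3 ≈ 3.1893

f''(x) = 8 - 6*x
Second-derivative test at each critical point:
  f''(-0.5226) = 11.1355 > 0 → local minimum
  f''(3.1893) = -11.1355 < 0 → local maximum

Critical points: x = 4/3 - sqrt(31)/3 ≈ -0.5226 (local minimum); x = 4/3 + sqrt(31)/3 ≈ 3.1893 (local maximum)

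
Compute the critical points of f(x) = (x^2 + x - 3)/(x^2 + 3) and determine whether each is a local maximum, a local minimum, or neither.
f'(x) = (-x^2 + 12*x + 3)/(x^4 + 6*x^2 + 9)

Solve f'(x) = 0:
  f'(x) = -(x^2 - 12*x - 3)/(x^2 + 3)^2; the denominator is positive wherever f is defined, so f'(x) = 0 ⇔ -x^2 + 12*x + 3 = 0.
  x^2 - 12*x - 3 = 0 has no rational roots; quadratic formula: x = (12 ± √156)/2.
  ⇒ x = 6 - sqrt(39) ≈ -0.2450, 6 + sqrt(39) ≈ 12.2450

f''(x) = 2*(x^3 - 18*x^2 - 9*x + 18)/(x^6 + 9*x^4 + 27*x^2 + 27)
Second-derivative test at each critical point:
  f''(-0.2450) = 1.3339 > 0 → local minimum
  f''(12.2450) = -0.0005 < 0 → local maximum

Critical points: x = 6 - sqrt(39) ≈ -0.2450 (local minimum); x = 6 + sqrt(39) ≈ 12.2450 (local maximum)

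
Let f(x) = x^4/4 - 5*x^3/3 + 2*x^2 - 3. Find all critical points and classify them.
f'(x) = x*(x^2 - 5*x + 4)

Solve f'(x) = 0:
  Factor: x^3 - 5*x^2 + 4*x = x*(x - 4)*(x - 1) = 0.
  ⇒ x = 0, 1, 4

f''(x) = 3*x^2 - 10*x + 4
Second-derivative test at each critical point:
  f''(0) = 4 > 0 → local minimum
  f''(1) = -3 < 0 → local maximum
  f''(4) = 12 > 0 → local minimum

Critical points: x = 0 (local minimum); x = 1 (local maximum); x = 4 (local minimum)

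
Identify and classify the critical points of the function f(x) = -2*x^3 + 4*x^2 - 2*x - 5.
f'(x) = -6*x^2 + 8*x - 2

Solve f'(x) = 0:
  Factor: -6*x^2 + 8*x - 2 = -2*(x - 1)*(3*x - 1) = 0.
  ⇒ x = 1/3, 1

f''(x) = 8 - 12*x
Second-derivative test at each critical point:
  f''(1/3) = 4 > 0 → local minimum
  f''(1) = -4 < 0 → local maximum

Critical points: x = 1/3 (local minimum); x = 1 (local maximum)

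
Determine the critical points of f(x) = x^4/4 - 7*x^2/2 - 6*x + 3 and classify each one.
f'(x) = x^3 - 7*x - 6

Solve f'(x) = 0:
  Factor: x^3 - 7*x - 6 = (x - 3)*(x + 1)*(x + 2) = 0.
  ⇒ x = -2, -1, 3

f''(x) = 3*x^2 - 7
Second-derivative test at each critical point:
  f''(-2) = 5 > 0 → local minimum
  f''(-1) = -4 < 0 → local maximum
  f''(3) = 20 > 0 → local minimum

Critical points: x = -2 (local minimum); x = -1 (local maximum); x = 3 (local minimum)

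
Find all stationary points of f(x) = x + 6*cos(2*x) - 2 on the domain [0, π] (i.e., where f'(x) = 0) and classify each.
f'(x) = 1 - 12*sin(2*x)

Solve f'(x) = 0 on [0, π]:
  f'(x) = 0 ⇔ sin(2*x) = 1/12, i.e. 2*x = arcsin(1/12) + 2nπ or 2*x = π − arcsin(1/12) + 2nπ; keep the solutions lying in [0, π].
  ⇒ x = asin(1/12)/2 ≈ 0.0417, -asin(1/12)/2 + pi/2 ≈ 1.5291

f''(x) = -24*cos(2*x)
Second-derivative test at each critical point:
  f''(0.0417) = -23.9165 < 0 → local maximum
  f''(1.5291) = 23.9165 > 0 → local minimum

Critical points: x = asin(1/12)/2 ≈ 0.0417 (local maximum); x = -asin(1/12)/2 + pi/2 ≈ 1.5291 (local minimum)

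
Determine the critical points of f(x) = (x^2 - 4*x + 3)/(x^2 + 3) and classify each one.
f'(x) = 4*(x^2 - 3)/(x^4 + 6*x^2 + 9)

Solve f'(x) = 0:
  f'(x) = 4*(x^2 - 3)/(x^2 + 3)^2; the denominator is positive wherever f is defined, so f'(x) = 0 ⇔ 4*x^2 - 12 = 0.
  Factor: 4*x^2 - 12 = 4*(x^2 - 3); x^2 - 3 = 0 has no rational roots; quadratic formula: x = (0 ± √12)/2.
  ⇒ x = -sqrt(3) ≈ -1.7321, sqrt(3) ≈ 1.7321

f''(x) = 8*x*(9 - x^2)/(x^6 + 9*x^4 + 27*x^2 + 27)
Second-derivative test at each critical point:
  f''(-1.7321) = -0.3849 < 0 → local maximum
  f''(1.7321) = 0.3849 > 0 → local minimum

Critical points: x = -sqrt(3) ≈ -1.7321 (local maximum); x = sqrt(3) ≈ 1.7321 (local minimum)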